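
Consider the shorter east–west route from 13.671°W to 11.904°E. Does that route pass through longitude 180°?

No

Signed shortest Δλ = ((11.904 − -13.671 + 180) mod 360) − 180 = 25.575°.
Going east by 25.575° from -13.671° reaches +11.904° without touching 180°.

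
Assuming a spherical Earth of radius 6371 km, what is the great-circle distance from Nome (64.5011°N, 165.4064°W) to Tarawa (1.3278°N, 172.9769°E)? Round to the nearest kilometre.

Δλ = 172.9769 − -165.4064 = 338.3833°; wrapped into (−180°, 180°]: -21.6167°.
Δφ = 1.3278 − 64.5011 = -63.1733°.
a = sin²(Δφ/2) + cos φ₁ · cos φ₂ · sin²(Δλ/2) = 0.289488.
c = 2·atan2(√a, √(1−a)) = 1.13622 rad → d = 6371·c ≈ 7238.87 km.

7239 km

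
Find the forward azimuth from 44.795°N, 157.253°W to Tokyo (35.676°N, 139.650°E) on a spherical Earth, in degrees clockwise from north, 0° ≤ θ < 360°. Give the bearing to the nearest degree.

282°

Δλ = 139.650 − -157.253 = 296.903°; wrapped into (−180°, 180°]: -63.097°.
θ = atan2( sin Δλ · cos φ₂ , cos φ₁ · sin φ₂ − sin φ₁ · cos φ₂ · cos Δλ )
  = atan2(-0.72441, 0.15488) = -77.932° → normalised to [0°, 360°): 282.068°.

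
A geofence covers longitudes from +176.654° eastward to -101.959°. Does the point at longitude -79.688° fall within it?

No

Band width going east from +176.654° to -101.959°: ((-101.959 − 176.654) mod 360) = 81.387°.
Offset of -79.688° east of the west edge: ((-79.688 − 176.654) mod 360) = 103.658°.
103.658° > 81.387° ⇒ outside.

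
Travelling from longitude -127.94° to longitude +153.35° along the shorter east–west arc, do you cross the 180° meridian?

Yes

Naïve |153.35 − -127.94| = 281.29° > 180°, so the shorter arc goes the other way round — across 180°.
Signed shortest Δλ = ((153.35 − -127.94 + 180) mod 360) − 180 = -78.71°.
Going west by 78.71° from -127.94° passes through 180° before reaching +153.35°.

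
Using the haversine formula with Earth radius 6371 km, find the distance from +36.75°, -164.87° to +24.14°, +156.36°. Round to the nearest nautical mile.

2128 nmi

Δλ = 156.36 − -164.87 = 321.23°; wrapped into (−180°, 180°]: -38.77°.
Δφ = 24.14 − 36.75 = -12.61°.
a = sin²(Δφ/2) + cos φ₁ · cos φ₂ · sin²(Δλ/2) = 0.092613.
c = 2·atan2(√a, √(1−a)) = 0.61846 rad → d = 6371·c ≈ 3940.19 km ≈ 2127.53 nmi.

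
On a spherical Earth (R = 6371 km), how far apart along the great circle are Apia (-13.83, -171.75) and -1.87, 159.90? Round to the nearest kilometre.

Δλ = 159.90 − -171.75 = 331.65°; wrapped into (−180°, 180°]: -28.35°.
Δφ = -1.87 − -13.83 = 11.96°.
a = sin²(Δφ/2) + cos φ₁ · cos φ₂ · sin²(Δλ/2) = 0.069053.
c = 2·atan2(√a, √(1−a)) = 0.53180 rad → d = 6371·c ≈ 3388.11 km.

3388 km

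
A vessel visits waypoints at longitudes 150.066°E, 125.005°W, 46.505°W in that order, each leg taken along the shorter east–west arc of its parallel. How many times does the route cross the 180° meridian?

1

Leg 1: +150.066° → -125.005°, shortest Δλ = 84.929° (east) — crosses 180°.
Leg 2: -125.005° → -46.505°, shortest Δλ = 78.5° (east) — does not cross 180°.
Total crossings: 1.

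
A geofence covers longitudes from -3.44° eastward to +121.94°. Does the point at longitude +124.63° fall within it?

No

Band width going east from -3.44° to +121.94°: ((121.94 − -3.44) mod 360) = 125.38°.
Offset of +124.63° east of the west edge: ((124.63 − -3.44) mod 360) = 128.07°.
128.07° > 125.38° ⇒ outside.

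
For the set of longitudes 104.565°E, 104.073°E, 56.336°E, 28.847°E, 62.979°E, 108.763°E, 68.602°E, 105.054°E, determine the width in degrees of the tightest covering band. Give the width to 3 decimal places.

Sort the longitudes: +28.847°, +56.336°, +62.979°, +68.602°, +104.073°, +104.565°, +105.054°, +108.763°.
Eastward gaps between consecutive values (wrapping around): 27.489°, 6.643°, 5.623°, 35.471°, 0.492°, 0.489°, 3.709°, 280.084°.
Largest gap = 280.084° ⇒ minimal covering band is its complement: 360° − 280.084° = 79.916°.
Band runs from +28.847° eastward to +108.763°.

79.916°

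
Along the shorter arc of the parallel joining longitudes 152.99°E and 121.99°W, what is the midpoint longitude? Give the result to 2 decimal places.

164.50°W

Signed shortest Δλ from +152.99° to -121.99° is +85.02°.
Midpoint longitude = +152.99° + (+85.02°)/2 = +152.99° + 42.51° = +195.50°.
Normalise into (−180°, 180°]: -164.50°.
(The naïve average (+152.99 + -121.99)/2 = 15.5° is on the wrong side of the globe.)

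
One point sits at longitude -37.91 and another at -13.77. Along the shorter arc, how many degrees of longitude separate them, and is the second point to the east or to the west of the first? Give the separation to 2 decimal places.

24.14° east

Raw difference: -13.77 − -37.91 = 24.14°.
Normalise into (−180°, 180°]: 24.14° stays 24.14°.
Positive ⇒ the second point lies to the east; separation 24.14°.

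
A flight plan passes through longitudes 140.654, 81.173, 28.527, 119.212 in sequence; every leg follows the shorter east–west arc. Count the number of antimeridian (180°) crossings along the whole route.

Leg 1: +140.654° → +81.173°, shortest Δλ = -59.481° (west) — does not cross 180°.
Leg 2: +81.173° → +28.527°, shortest Δλ = -52.646° (west) — does not cross 180°.
Leg 3: +28.527° → +119.212°, shortest Δλ = 90.685° (east) — does not cross 180°.
Total crossings: 0.

0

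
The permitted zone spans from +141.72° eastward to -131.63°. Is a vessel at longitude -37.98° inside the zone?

No

Band width going east from +141.72° to -131.63°: ((-131.63 − 141.72) mod 360) = 86.65°.
Offset of -37.98° east of the west edge: ((-37.98 − 141.72) mod 360) = 180.30°.
180.30° > 86.65° ⇒ outside.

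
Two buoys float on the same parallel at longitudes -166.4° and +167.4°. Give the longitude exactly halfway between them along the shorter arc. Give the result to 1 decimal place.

Signed shortest Δλ from -166.4° to +167.4° is -26.2°.
Midpoint longitude = -166.4° + (-26.2°)/2 = -166.4° − 13.1° = -179.5°.
(The naïve average (-166.4 + +167.4)/2 = 0.5° is on the wrong side of the globe.)

-179.5°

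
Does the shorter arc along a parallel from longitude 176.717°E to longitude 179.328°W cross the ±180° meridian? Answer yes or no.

Naïve |-179.328 − 176.717| = 356.045° > 180°, so the shorter arc goes the other way round — across 180°.
Signed shortest Δλ = ((-179.328 − 176.717 + 180) mod 360) − 180 = 3.955°.
Going east by 3.955° from +176.717° passes through 180° before reaching -179.328°.

Yes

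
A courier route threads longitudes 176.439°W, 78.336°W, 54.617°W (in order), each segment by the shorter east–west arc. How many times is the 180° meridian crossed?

Leg 1: -176.439° → -78.336°, shortest Δλ = 98.103° (east) — does not cross 180°.
Leg 2: -78.336° → -54.617°, shortest Δλ = 23.719° (east) — does not cross 180°.
Total crossings: 0.

0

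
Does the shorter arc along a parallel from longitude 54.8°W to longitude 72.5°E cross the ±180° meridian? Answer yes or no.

No

Signed shortest Δλ = ((72.5 − -54.8 + 180) mod 360) − 180 = 127.3°.
Going east by 127.3° from -54.8° reaches +72.5° without touching 180°.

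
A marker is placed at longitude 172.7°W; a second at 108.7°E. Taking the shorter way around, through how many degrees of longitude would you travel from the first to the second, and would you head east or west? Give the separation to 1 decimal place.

78.6° west

Raw difference: 108.7 − -172.7 = 281.4°.
Normalise into (−180°, 180°]: 281.4° − 360° = -78.6°.
Negative ⇒ the second point lies to the west; separation 78.6°.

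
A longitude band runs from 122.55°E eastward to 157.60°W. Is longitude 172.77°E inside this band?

Yes

Band width going east from +122.55° to -157.60°: ((-157.60 − 122.55) mod 360) = 79.85°.
Offset of +172.77° east of the west edge: ((172.77 − 122.55) mod 360) = 50.22°.
50.22° ≤ 79.85° ⇒ inside.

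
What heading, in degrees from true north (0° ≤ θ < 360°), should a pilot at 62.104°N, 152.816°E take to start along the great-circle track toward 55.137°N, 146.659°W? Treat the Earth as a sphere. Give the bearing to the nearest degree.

75°

Δλ = -146.659 − 152.816 = -299.475°; wrapped into (−180°, 180°]: 60.525°.
θ = atan2( sin Δλ · cos φ₂ , cos φ₁ · sin φ₂ − sin φ₁ · cos φ₂ · cos Δλ )
  = atan2(0.49763, 0.13532) = 74.788° → normalised to [0°, 360°): 74.788°.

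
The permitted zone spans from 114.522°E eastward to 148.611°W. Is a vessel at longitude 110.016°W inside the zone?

Band width going east from +114.522° to -148.611°: ((-148.611 − 114.522) mod 360) = 96.867°.
Offset of -110.016° east of the west edge: ((-110.016 − 114.522) mod 360) = 135.462°.
135.462° > 96.867° ⇒ outside.

No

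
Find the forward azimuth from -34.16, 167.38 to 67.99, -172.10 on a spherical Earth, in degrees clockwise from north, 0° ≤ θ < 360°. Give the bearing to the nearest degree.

Δλ = -172.10 − 167.38 = -339.48°; wrapped into (−180°, 180°]: 20.52°.
θ = atan2( sin Δλ · cos φ₂ , cos φ₁ · sin φ₂ − sin φ₁ · cos φ₂ · cos Δλ )
  = atan2(0.13137, 0.96425) = 7.758° → normalised to [0°, 360°): 7.758°.

8°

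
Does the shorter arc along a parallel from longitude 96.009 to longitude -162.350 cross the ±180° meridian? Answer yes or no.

Naïve |-162.350 − 96.009| = 258.359° > 180°, so the shorter arc goes the other way round — across 180°.
Signed shortest Δλ = ((-162.350 − 96.009 + 180) mod 360) − 180 = 101.641°.
Going east by 101.641° from +96.009° passes through 180° before reaching -162.350°.

Yes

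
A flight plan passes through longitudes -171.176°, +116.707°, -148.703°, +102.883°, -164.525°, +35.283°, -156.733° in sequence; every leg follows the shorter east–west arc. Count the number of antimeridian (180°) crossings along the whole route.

Leg 1: -171.176° → +116.707°, shortest Δλ = -72.117° (west) — crosses 180°.
Leg 2: +116.707° → -148.703°, shortest Δλ = 94.59° (east) — crosses 180°.
Leg 3: -148.703° → +102.883°, shortest Δλ = -108.414° (west) — crosses 180°.
Leg 4: +102.883° → -164.525°, shortest Δλ = 92.592° (east) — crosses 180°.
Leg 5: -164.525° → +35.283°, shortest Δλ = -160.192° (west) — crosses 180°.
Leg 6: +35.283° → -156.733°, shortest Δλ = 167.984° (east) — crosses 180°.
Total crossings: 6.

6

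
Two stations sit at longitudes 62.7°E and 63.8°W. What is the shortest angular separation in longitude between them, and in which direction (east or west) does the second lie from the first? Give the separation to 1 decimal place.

Raw difference: -63.8 − 62.7 = -126.5°.
Normalise into (−180°, 180°]: -126.5° stays -126.5°.
Negative ⇒ the second point lies to the west; separation 126.5°.

126.5° west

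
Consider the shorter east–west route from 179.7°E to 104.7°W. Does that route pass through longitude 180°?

Yes

Naïve |-104.7 − 179.7| = 284.4° > 180°, so the shorter arc goes the other way round — across 180°.
Signed shortest Δλ = ((-104.7 − 179.7 + 180) mod 360) − 180 = 75.6°.
Going east by 75.6° from +179.7° passes through 180° before reaching -104.7°.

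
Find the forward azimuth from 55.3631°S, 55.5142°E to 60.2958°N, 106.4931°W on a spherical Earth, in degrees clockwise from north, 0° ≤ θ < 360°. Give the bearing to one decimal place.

304.7°

Δλ = -106.4931 − 55.5142 = -162.0073°.
θ = atan2( sin Δλ · cos φ₂ , cos φ₁ · sin φ₂ − sin φ₁ · cos φ₂ · cos Δλ )
  = atan2(-0.15306, 0.10592) = -55.316° → normalised to [0°, 360°): 304.684°.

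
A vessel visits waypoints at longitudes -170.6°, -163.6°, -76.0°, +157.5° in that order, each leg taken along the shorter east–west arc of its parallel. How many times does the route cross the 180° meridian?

1

Leg 1: -170.6° → -163.6°, shortest Δλ = 7.0° (east) — does not cross 180°.
Leg 2: -163.6° → -76.0°, shortest Δλ = 87.6° (east) — does not cross 180°.
Leg 3: -76.0° → +157.5°, shortest Δλ = -126.5° (west) — crosses 180°.
Total crossings: 1.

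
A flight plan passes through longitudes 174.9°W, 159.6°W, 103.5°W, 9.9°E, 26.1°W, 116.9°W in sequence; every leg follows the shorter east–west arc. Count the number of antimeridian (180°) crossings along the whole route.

Leg 1: -174.9° → -159.6°, shortest Δλ = 15.3° (east) — does not cross 180°.
Leg 2: -159.6° → -103.5°, shortest Δλ = 56.1° (east) — does not cross 180°.
Leg 3: -103.5° → +9.9°, shortest Δλ = 113.4° (east) — does not cross 180°.
Leg 4: +9.9° → -26.1°, shortest Δλ = -36.0° (west) — does not cross 180°.
Leg 5: -26.1° → -116.9°, shortest Δλ = -90.8° (west) — does not cross 180°.
Total crossings: 0.

0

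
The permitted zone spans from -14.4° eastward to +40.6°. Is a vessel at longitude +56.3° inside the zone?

No

Band width going east from -14.4° to +40.6°: ((40.6 − -14.4) mod 360) = 55.0°.
Offset of +56.3° east of the west edge: ((56.3 − -14.4) mod 360) = 70.7°.
70.7° > 55.0° ⇒ outside.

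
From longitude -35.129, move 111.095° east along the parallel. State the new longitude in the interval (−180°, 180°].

+75.966°

Start at -35.129°; shift +111.095° → +75.966°.
+75.966° already lies in (−180°, 180°].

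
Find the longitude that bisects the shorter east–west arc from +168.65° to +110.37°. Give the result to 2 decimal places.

+139.51°

Signed shortest Δλ from +168.65° to +110.37° is -58.28°.
Midpoint longitude = +168.65° + (-58.28°)/2 = +168.65° − 29.14° = +139.51°.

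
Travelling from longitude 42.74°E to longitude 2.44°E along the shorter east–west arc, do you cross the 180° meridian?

Signed shortest Δλ = ((2.44 − 42.74 + 180) mod 360) − 180 = -40.3°.
Going west by 40.3° from +42.74° reaches +2.44° without touching 180°.

No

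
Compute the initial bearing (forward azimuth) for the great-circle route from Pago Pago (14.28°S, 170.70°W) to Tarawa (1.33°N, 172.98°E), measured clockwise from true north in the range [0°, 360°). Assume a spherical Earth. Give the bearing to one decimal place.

Δλ = 172.98 − -170.70 = 343.68°; wrapped into (−180°, 180°]: -16.32°.
θ = atan2( sin Δλ · cos φ₂ , cos φ₁ · sin φ₂ − sin φ₁ · cos φ₂ · cos Δλ )
  = atan2(-0.28093, 0.25915) = -47.309° → normalised to [0°, 360°): 312.691°.

312.7°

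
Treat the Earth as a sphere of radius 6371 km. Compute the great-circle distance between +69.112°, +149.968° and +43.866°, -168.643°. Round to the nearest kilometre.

3651 km

Δλ = -168.643 − 149.968 = -318.611°; wrapped into (−180°, 180°]: 41.389°.
Δφ = 43.866 − 69.112 = -25.246°.
a = sin²(Δφ/2) + cos φ₁ · cos φ₂ · sin²(Δλ/2) = 0.079859.
c = 2·atan2(√a, √(1−a)) = 0.57299 rad → d = 6371·c ≈ 3650.53 km.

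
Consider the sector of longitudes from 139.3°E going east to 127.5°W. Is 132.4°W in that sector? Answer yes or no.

Band width going east from +139.3° to -127.5°: ((-127.5 − 139.3) mod 360) = 93.2°.
Offset of -132.4° east of the west edge: ((-132.4 − 139.3) mod 360) = 88.3°.
88.3° ≤ 93.2° ⇒ inside.

Yes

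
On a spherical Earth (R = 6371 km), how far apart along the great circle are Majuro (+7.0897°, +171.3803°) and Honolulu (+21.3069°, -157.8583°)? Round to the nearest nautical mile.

Δλ = -157.8583 − 171.3803 = -329.2386°; wrapped into (−180°, 180°]: 30.7614°.
Δφ = 21.3069 − 7.0897 = 14.2172°.
a = sin²(Δφ/2) + cos φ₁ · cos φ₂ · sin²(Δλ/2) = 0.080352.
c = 2·atan2(√a, √(1−a)) = 0.57481 rad → d = 6371·c ≈ 3662.12 km ≈ 1977.38 nmi.

1977 nmi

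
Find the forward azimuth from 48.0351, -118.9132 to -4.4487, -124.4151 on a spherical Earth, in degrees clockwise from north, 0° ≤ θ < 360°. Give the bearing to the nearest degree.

Δλ = -124.4151 − -118.9132 = -5.5019°.
θ = atan2( sin Δλ · cos φ₂ , cos φ₁ · sin φ₂ − sin φ₁ · cos φ₂ · cos Δλ )
  = atan2(-0.09559, -0.78977) = -173.099° → normalised to [0°, 360°): 186.901°.

187°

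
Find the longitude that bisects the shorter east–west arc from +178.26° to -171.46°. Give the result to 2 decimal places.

-176.60°

Signed shortest Δλ from +178.26° to -171.46° is +10.28°.
Midpoint longitude = +178.26° + (+10.28°)/2 = +178.26° + 5.14° = +183.40°.
Normalise into (−180°, 180°]: -176.60°.
(The naïve average (+178.26 + -171.46)/2 = 3.4° is on the wrong side of the globe.)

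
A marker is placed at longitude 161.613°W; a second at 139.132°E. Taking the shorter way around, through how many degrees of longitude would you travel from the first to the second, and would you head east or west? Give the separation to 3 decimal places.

Raw difference: 139.132 − -161.613 = 300.745°.
Normalise into (−180°, 180°]: 300.745° − 360° = -59.255°.
Negative ⇒ the second point lies to the west; separation 59.255°.

59.255° west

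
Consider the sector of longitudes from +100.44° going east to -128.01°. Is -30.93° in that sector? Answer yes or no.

Band width going east from +100.44° to -128.01°: ((-128.01 − 100.44) mod 360) = 131.55°.
Offset of -30.93° east of the west edge: ((-30.93 − 100.44) mod 360) = 228.63°.
228.63° > 131.55° ⇒ outside.

No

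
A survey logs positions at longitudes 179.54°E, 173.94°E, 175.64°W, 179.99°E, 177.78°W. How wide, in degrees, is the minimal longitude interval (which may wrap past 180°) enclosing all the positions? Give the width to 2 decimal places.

10.42°

Sort the longitudes: -177.78°, -175.64°, +173.94°, +179.54°, +179.99°.
Eastward gaps between consecutive values (wrapping around): 2.14°, 349.58°, 5.60°, 0.45°, 2.23°.
Largest gap = 349.58° ⇒ minimal covering band is its complement: 360° − 349.58° = 10.42°.
Band runs from +173.94° eastward to -175.64°, crossing the antimeridian.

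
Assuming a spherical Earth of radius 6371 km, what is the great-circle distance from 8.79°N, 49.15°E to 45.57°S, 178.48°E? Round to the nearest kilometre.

13699 km

Δλ = 178.48 − 49.15 = 129.33°.
Δφ = -45.57 − 8.79 = -54.36°.
a = sin²(Δφ/2) + cos φ₁ · cos φ₂ · sin²(Δλ/2) = 0.773794.
c = 2·atan2(√a, √(1−a)) = 2.15028 rad → d = 6371·c ≈ 13699.40 km.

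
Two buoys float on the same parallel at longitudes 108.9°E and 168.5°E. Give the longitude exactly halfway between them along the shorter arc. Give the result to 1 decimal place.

Signed shortest Δλ from +108.9° to +168.5° is +59.6°.
Midpoint longitude = +108.9° + (+59.6°)/2 = +108.9° + 29.8° = +138.7°.

138.7°E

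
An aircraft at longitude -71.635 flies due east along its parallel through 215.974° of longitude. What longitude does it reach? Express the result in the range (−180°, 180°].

Start at -71.635°; shift +215.974° → +144.339°.
+144.339° already lies in (−180°, 180°].

+144.339°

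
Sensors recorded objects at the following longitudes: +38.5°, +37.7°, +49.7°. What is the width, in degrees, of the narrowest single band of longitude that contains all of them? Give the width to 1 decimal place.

12.0°

Sort the longitudes: +37.7°, +38.5°, +49.7°.
Eastward gaps between consecutive values (wrapping around): 0.8°, 11.2°, 348.0°.
Largest gap = 348.0° ⇒ minimal covering band is its complement: 360° − 348.0° = 12.0°.
Band runs from +37.7° eastward to +49.7°.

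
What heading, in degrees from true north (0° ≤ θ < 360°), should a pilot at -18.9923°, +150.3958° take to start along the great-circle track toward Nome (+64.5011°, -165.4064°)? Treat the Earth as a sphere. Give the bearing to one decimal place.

17.5°

Δλ = -165.4064 − 150.3958 = -315.8022°; wrapped into (−180°, 180°]: 44.1978°.
θ = atan2( sin Δλ · cos φ₂ , cos φ₁ · sin φ₂ − sin φ₁ · cos φ₂ · cos Δλ )
  = atan2(0.30011, 0.95390) = 17.464° → normalised to [0°, 360°): 17.464°.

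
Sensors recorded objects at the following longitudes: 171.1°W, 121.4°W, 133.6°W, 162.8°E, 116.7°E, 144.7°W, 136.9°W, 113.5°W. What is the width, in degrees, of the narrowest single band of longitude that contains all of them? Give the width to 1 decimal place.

129.8°

Sort the longitudes: -171.1°, -144.7°, -136.9°, -133.6°, -121.4°, -113.5°, +116.7°, +162.8°.
Eastward gaps between consecutive values (wrapping around): 26.4°, 7.8°, 3.3°, 12.2°, 7.9°, 230.2°, 46.1°, 26.1°.
Largest gap = 230.2° ⇒ minimal covering band is its complement: 360° − 230.2° = 129.8°.
Band runs from +116.7° eastward to -113.5°, crossing the antimeridian.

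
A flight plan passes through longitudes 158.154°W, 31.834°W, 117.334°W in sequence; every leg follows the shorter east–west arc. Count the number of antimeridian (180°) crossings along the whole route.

0

Leg 1: -158.154° → -31.834°, shortest Δλ = 126.32° (east) — does not cross 180°.
Leg 2: -31.834° → -117.334°, shortest Δλ = -85.5° (west) — does not cross 180°.
Total crossings: 0.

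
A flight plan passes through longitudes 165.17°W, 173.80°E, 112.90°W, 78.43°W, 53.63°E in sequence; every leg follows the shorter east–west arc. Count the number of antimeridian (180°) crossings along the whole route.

2

Leg 1: -165.17° → +173.80°, shortest Δλ = -21.03° (west) — crosses 180°.
Leg 2: +173.80° → -112.90°, shortest Δλ = 73.3° (east) — crosses 180°.
Leg 3: -112.90° → -78.43°, shortest Δλ = 34.47° (east) — does not cross 180°.
Leg 4: -78.43° → +53.63°, shortest Δλ = 132.06° (east) — does not cross 180°.
Total crossings: 2.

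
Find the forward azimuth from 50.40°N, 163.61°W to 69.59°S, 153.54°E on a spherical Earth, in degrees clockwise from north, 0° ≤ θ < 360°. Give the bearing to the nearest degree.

197°

Δλ = 153.54 − -163.61 = 317.15°; wrapped into (−180°, 180°]: -42.85°.
θ = atan2( sin Δλ · cos φ₂ , cos φ₁ · sin φ₂ − sin φ₁ · cos φ₂ · cos Δλ )
  = atan2(-0.23717, -0.79441) = -163.377° → normalised to [0°, 360°): 196.623°.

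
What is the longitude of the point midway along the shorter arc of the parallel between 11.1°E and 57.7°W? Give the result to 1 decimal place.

Signed shortest Δλ from +11.1° to -57.7° is -68.8°.
Midpoint longitude = +11.1° + (-68.8°)/2 = +11.1° − 34.4° = -23.3°.

23.3°W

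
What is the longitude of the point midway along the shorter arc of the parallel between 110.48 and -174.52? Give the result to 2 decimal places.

+147.98°

Signed shortest Δλ from +110.48° to -174.52° is +75.00°.
Midpoint longitude = +110.48° + (+75.00°)/2 = +110.48° + 37.50° = +147.98°.
(The naïve average (+110.48 + -174.52)/2 = -32.02° is on the wrong side of the globe.)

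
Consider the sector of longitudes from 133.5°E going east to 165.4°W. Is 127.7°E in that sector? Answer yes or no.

No

Band width going east from +133.5° to -165.4°: ((-165.4 − 133.5) mod 360) = 61.1°.
Offset of +127.7° east of the west edge: ((127.7 − 133.5) mod 360) = 354.2°.
354.2° > 61.1° ⇒ outside.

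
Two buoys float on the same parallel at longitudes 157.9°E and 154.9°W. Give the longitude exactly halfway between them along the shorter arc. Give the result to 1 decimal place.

178.5°W

Signed shortest Δλ from +157.9° to -154.9° is +47.2°.
Midpoint longitude = +157.9° + (+47.2°)/2 = +157.9° + 23.6° = +181.5°.
Normalise into (−180°, 180°]: -178.5°.
(The naïve average (+157.9 + -154.9)/2 = 1.5° is on the wrong side of the globe.)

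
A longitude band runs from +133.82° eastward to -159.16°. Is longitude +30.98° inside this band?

No

Band width going east from +133.82° to -159.16°: ((-159.16 − 133.82) mod 360) = 67.02°.
Offset of +30.98° east of the west edge: ((30.98 − 133.82) mod 360) = 257.16°.
257.16° > 67.02° ⇒ outside.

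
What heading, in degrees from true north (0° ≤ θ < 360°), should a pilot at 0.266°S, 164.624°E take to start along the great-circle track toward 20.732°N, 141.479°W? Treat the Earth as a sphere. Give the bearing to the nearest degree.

65°

Δλ = -141.479 − 164.624 = -306.103°; wrapped into (−180°, 180°]: 53.897°.
θ = atan2( sin Δλ · cos φ₂ , cos φ₁ · sin φ₂ − sin φ₁ · cos φ₂ · cos Δλ )
  = atan2(0.75564, 0.35655) = 64.740° → normalised to [0°, 360°): 64.740°.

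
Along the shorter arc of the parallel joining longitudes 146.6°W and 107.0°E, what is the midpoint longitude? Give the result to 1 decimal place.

160.2°E

Signed shortest Δλ from -146.6° to +107.0° is -106.4°.
Midpoint longitude = -146.6° + (-106.4°)/2 = -146.6° − 53.2° = -199.8°.
Normalise into (−180°, 180°]: +160.2°.
(The naïve average (-146.6 + +107.0)/2 = -19.8° is on the wrong side of the globe.)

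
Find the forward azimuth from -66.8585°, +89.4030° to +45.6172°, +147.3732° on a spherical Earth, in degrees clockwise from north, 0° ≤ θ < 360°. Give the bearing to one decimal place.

Δλ = 147.3732 − 89.4030 = 57.9702°.
θ = atan2( sin Δλ · cos φ₂ , cos φ₁ · sin φ₂ − sin φ₁ · cos φ₂ · cos Δλ )
  = atan2(0.59297, 0.62198) = 43.632° → normalised to [0°, 360°): 43.632°.

43.6°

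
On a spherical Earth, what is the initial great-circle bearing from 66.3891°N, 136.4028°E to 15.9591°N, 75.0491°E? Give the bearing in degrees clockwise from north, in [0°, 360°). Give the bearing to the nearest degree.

250°

Δλ = 75.0491 − 136.4028 = -61.3537°.
θ = atan2( sin Δλ · cos φ₂ , cos φ₁ · sin φ₂ − sin φ₁ · cos φ₂ · cos Δλ )
  = atan2(-0.84377, -0.31221) = -110.306° → normalised to [0°, 360°): 249.694°.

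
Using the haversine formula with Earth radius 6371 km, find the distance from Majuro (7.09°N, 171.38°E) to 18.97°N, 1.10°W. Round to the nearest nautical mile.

Δλ = -1.10 − 171.38 = -172.48°.
Δφ = 18.97 − 7.09 = 11.88°.
a = sin²(Δφ/2) + cos φ₁ · cos φ₂ · sin²(Δλ/2) = 0.945132.
c = 2·atan2(√a, √(1−a)) = 2.66872 rad → d = 6371·c ≈ 17002.41 km ≈ 9180.57 nmi.

9181 nmi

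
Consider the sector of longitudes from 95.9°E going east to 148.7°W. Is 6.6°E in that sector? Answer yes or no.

Band width going east from +95.9° to -148.7°: ((-148.7 − 95.9) mod 360) = 115.4°.
Offset of +6.6° east of the west edge: ((6.6 − 95.9) mod 360) = 270.7°.
270.7° > 115.4° ⇒ outside.

No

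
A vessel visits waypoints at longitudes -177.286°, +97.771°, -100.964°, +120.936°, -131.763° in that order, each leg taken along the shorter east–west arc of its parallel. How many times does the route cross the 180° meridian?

4

Leg 1: -177.286° → +97.771°, shortest Δλ = -84.943° (west) — crosses 180°.
Leg 2: +97.771° → -100.964°, shortest Δλ = 161.265° (east) — crosses 180°.
Leg 3: -100.964° → +120.936°, shortest Δλ = -138.1° (west) — crosses 180°.
Leg 4: +120.936° → -131.763°, shortest Δλ = 107.301° (east) — crosses 180°.
Total crossings: 4.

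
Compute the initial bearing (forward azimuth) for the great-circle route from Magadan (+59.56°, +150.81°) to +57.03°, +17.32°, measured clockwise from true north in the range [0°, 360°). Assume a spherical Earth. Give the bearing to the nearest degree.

Δλ = 17.32 − 150.81 = -133.49°.
θ = atan2( sin Δλ · cos φ₂ , cos φ₁ · sin φ₂ − sin φ₁ · cos φ₂ · cos Δλ )
  = atan2(-0.39481, 0.74795) = -27.828° → normalised to [0°, 360°): 332.172°.

332°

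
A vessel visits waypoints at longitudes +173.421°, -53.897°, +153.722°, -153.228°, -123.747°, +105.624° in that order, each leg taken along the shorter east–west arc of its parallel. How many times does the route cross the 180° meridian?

4

Leg 1: +173.421° → -53.897°, shortest Δλ = 132.682° (east) — crosses 180°.
Leg 2: -53.897° → +153.722°, shortest Δλ = -152.381° (west) — crosses 180°.
Leg 3: +153.722° → -153.228°, shortest Δλ = 53.05° (east) — crosses 180°.
Leg 4: -153.228° → -123.747°, shortest Δλ = 29.481° (east) — does not cross 180°.
Leg 5: -123.747° → +105.624°, shortest Δλ = -130.629° (west) — crosses 180°.
Total crossings: 4.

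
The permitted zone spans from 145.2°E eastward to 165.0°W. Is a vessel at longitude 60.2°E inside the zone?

Band width going east from +145.2° to -165.0°: ((-165.0 − 145.2) mod 360) = 49.8°.
Offset of +60.2° east of the west edge: ((60.2 − 145.2) mod 360) = 275.0°.
275.0° > 49.8° ⇒ outside.

No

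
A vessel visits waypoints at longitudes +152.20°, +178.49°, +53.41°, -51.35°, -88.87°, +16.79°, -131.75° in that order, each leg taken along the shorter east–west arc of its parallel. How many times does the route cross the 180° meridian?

0

Leg 1: +152.20° → +178.49°, shortest Δλ = 26.29° (east) — does not cross 180°.
Leg 2: +178.49° → +53.41°, shortest Δλ = -125.08° (west) — does not cross 180°.
Leg 3: +53.41° → -51.35°, shortest Δλ = -104.76° (west) — does not cross 180°.
Leg 4: -51.35° → -88.87°, shortest Δλ = -37.52° (west) — does not cross 180°.
Leg 5: -88.87° → +16.79°, shortest Δλ = 105.66° (east) — does not cross 180°.
Leg 6: +16.79° → -131.75°, shortest Δλ = -148.54° (west) — does not cross 180°.
Total crossings: 0.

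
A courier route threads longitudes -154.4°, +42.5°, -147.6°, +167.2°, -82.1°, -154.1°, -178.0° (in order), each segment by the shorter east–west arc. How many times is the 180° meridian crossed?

4

Leg 1: -154.4° → +42.5°, shortest Δλ = -163.1° (west) — crosses 180°.
Leg 2: +42.5° → -147.6°, shortest Δλ = 169.9° (east) — crosses 180°.
Leg 3: -147.6° → +167.2°, shortest Δλ = -45.2° (west) — crosses 180°.
Leg 4: +167.2° → -82.1°, shortest Δλ = 110.7° (east) — crosses 180°.
Leg 5: -82.1° → -154.1°, shortest Δλ = -72.0° (west) — does not cross 180°.
Leg 6: -154.1° → -178.0°, shortest Δλ = -23.9° (west) — does not cross 180°.
Total crossings: 4.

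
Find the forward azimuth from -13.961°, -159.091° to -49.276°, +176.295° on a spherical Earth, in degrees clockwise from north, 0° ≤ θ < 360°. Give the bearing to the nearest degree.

205°

Δλ = 176.295 − -159.091 = 335.386°; wrapped into (−180°, 180°]: -24.614°.
θ = atan2( sin Δλ · cos φ₂ , cos φ₁ · sin φ₂ − sin φ₁ · cos φ₂ · cos Δλ )
  = atan2(-0.27173, -0.59237) = -155.358° → normalised to [0°, 360°): 204.642°.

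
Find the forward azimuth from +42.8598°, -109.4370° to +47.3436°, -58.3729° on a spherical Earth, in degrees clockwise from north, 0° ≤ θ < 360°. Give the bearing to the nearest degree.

Δλ = -58.3729 − -109.4370 = 51.0641°.
θ = atan2( sin Δλ · cos φ₂ , cos φ₁ · sin φ₂ − sin φ₁ · cos φ₂ · cos Δλ )
  = atan2(0.52707, 0.24943) = 64.675° → normalised to [0°, 360°): 64.675°.

65°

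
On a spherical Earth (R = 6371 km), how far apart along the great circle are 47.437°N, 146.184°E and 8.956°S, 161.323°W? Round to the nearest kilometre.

8119 km

Δλ = -161.323 − 146.184 = -307.507°; wrapped into (−180°, 180°]: 52.493°.
Δφ = -8.956 − 47.437 = -56.393°.
a = sin²(Δφ/2) + cos φ₁ · cos φ₂ · sin²(Δλ/2) = 0.353925.
c = 2·atan2(√a, √(1−a)) = 1.27432 rad → d = 6371·c ≈ 8118.70 km.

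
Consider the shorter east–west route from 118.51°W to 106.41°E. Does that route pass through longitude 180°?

Yes

Naïve |106.41 − -118.51| = 224.92° > 180°, so the shorter arc goes the other way round — across 180°.
Signed shortest Δλ = ((106.41 − -118.51 + 180) mod 360) − 180 = -135.08°.
Going west by 135.08° from -118.51° passes through 180° before reaching +106.41°.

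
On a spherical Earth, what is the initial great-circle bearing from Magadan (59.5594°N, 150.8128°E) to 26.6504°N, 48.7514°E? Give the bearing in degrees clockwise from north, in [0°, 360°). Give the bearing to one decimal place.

Δλ = 48.7514 − 150.8128 = -102.0614°.
θ = atan2( sin Δλ · cos φ₂ , cos φ₁ · sin φ₂ − sin φ₁ · cos φ₂ · cos Δλ )
  = atan2(-0.87403, 0.38827) = -66.048° → normalised to [0°, 360°): 293.952°.

294.0°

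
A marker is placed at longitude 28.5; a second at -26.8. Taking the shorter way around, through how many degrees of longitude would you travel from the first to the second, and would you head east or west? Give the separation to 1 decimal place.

55.3° west

Raw difference: -26.8 − 28.5 = -55.3°.
Normalise into (−180°, 180°]: -55.3° stays -55.3°.
Negative ⇒ the second point lies to the west; separation 55.3°.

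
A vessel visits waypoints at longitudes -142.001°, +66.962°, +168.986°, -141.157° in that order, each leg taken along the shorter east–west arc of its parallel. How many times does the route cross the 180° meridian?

2

Leg 1: -142.001° → +66.962°, shortest Δλ = -151.037° (west) — crosses 180°.
Leg 2: +66.962° → +168.986°, shortest Δλ = 102.024° (east) — does not cross 180°.
Leg 3: +168.986° → -141.157°, shortest Δλ = 49.857° (east) — crosses 180°.
Total crossings: 2.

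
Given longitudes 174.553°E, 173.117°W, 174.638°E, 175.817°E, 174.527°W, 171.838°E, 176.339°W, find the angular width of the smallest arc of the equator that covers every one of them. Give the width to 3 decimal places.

15.045°

Sort the longitudes: -176.339°, -174.527°, -173.117°, +171.838°, +174.553°, +174.638°, +175.817°.
Eastward gaps between consecutive values (wrapping around): 1.812°, 1.410°, 344.955°, 2.715°, 0.085°, 1.179°, 7.844°.
Largest gap = 344.955° ⇒ minimal covering band is its complement: 360° − 344.955° = 15.045°.
Band runs from +171.838° eastward to -173.117°, crossing the antimeridian.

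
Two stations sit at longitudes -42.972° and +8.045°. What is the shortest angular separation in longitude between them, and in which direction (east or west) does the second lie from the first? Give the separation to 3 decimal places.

51.017° east

Raw difference: 8.045 − -42.972 = 51.017°.
Normalise into (−180°, 180°]: 51.017° stays 51.017°.
Positive ⇒ the second point lies to the east; separation 51.017°.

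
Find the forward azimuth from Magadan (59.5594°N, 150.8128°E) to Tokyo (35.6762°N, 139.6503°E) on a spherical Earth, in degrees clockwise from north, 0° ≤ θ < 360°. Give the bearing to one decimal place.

201.9°

Δλ = 139.6503 − 150.8128 = -11.1625°.
θ = atan2( sin Δλ · cos φ₂ , cos φ₁ · sin φ₂ − sin φ₁ · cos φ₂ · cos Δλ )
  = atan2(-0.15726, -0.39162) = -158.122° → normalised to [0°, 360°): 201.878°.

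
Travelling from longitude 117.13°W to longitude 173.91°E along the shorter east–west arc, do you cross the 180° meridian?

Yes

Naïve |173.91 − -117.13| = 291.04° > 180°, so the shorter arc goes the other way round — across 180°.
Signed shortest Δλ = ((173.91 − -117.13 + 180) mod 360) − 180 = -68.96°.
Going west by 68.96° from -117.13° passes through 180° before reaching +173.91°.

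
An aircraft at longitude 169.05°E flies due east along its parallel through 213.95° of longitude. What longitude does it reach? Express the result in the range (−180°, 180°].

Start at +169.05°; shift +213.95° → +383.00°.
+383.00° lies outside (−180°, 180°]; subtract 360° → +23.00°.

23.00°E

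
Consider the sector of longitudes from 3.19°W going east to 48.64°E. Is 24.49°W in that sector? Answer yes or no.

Band width going east from -3.19° to +48.64°: ((48.64 − -3.19) mod 360) = 51.83°.
Offset of -24.49° east of the west edge: ((-24.49 − -3.19) mod 360) = 338.70°.
338.70° > 51.83° ⇒ outside.

No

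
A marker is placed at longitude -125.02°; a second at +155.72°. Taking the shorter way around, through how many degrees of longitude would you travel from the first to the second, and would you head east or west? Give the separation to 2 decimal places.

79.26° west

Raw difference: 155.72 − -125.02 = 280.74°.
Normalise into (−180°, 180°]: 280.74° − 360° = -79.26°.
Negative ⇒ the second point lies to the west; separation 79.26°.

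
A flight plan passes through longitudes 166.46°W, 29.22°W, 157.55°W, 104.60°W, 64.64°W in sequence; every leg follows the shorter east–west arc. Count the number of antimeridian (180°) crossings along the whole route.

0

Leg 1: -166.46° → -29.22°, shortest Δλ = 137.24° (east) — does not cross 180°.
Leg 2: -29.22° → -157.55°, shortest Δλ = -128.33° (west) — does not cross 180°.
Leg 3: -157.55° → -104.60°, shortest Δλ = 52.95° (east) — does not cross 180°.
Leg 4: -104.60° → -64.64°, shortest Δλ = 39.96° (east) — does not cross 180°.
Total crossings: 0.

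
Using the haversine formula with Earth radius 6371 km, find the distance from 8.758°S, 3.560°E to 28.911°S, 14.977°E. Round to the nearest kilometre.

Δλ = 14.977 − 3.560 = 11.417°.
Δφ = -28.911 − -8.758 = -20.153°.
a = sin²(Δφ/2) + cos φ₁ · cos φ₂ · sin²(Δλ/2) = 0.039172.
c = 2·atan2(√a, √(1−a)) = 0.39847 rad → d = 6371·c ≈ 2538.64 km.

2539 km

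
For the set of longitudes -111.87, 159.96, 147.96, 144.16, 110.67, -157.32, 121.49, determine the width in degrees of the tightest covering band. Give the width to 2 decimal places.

137.46°

Sort the longitudes: -157.32°, -111.87°, +110.67°, +121.49°, +144.16°, +147.96°, +159.96°.
Eastward gaps between consecutive values (wrapping around): 45.45°, 222.54°, 10.82°, 22.67°, 3.80°, 12.00°, 42.72°.
Largest gap = 222.54° ⇒ minimal covering band is its complement: 360° − 222.54° = 137.46°.
Band runs from +110.67° eastward to -111.87°, crossing the antimeridian.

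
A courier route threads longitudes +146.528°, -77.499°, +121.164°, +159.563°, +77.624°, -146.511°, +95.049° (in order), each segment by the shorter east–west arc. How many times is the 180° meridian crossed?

Leg 1: +146.528° → -77.499°, shortest Δλ = 135.973° (east) — crosses 180°.
Leg 2: -77.499° → +121.164°, shortest Δλ = -161.337° (west) — crosses 180°.
Leg 3: +121.164° → +159.563°, shortest Δλ = 38.399° (east) — does not cross 180°.
Leg 4: +159.563° → +77.624°, shortest Δλ = -81.939° (west) — does not cross 180°.
Leg 5: +77.624° → -146.511°, shortest Δλ = 135.865° (east) — crosses 180°.
Leg 6: -146.511° → +95.049°, shortest Δλ = -118.44° (west) — crosses 180°.
Total crossings: 4.

4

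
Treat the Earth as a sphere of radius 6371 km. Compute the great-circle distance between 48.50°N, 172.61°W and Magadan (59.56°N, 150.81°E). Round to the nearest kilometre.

2641 km

Δλ = 150.81 − -172.61 = 323.42°; wrapped into (−180°, 180°]: -36.58°.
Δφ = 59.56 − 48.50 = 11.06°.
a = sin²(Δφ/2) + cos φ₁ · cos φ₂ · sin²(Δλ/2) = 0.042349.
c = 2·atan2(√a, √(1−a)) = 0.41454 rad → d = 6371·c ≈ 2641.04 km.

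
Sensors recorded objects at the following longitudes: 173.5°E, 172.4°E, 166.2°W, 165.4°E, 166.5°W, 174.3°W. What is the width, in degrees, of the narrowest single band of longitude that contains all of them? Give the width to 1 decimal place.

Sort the longitudes: -174.3°, -166.5°, -166.2°, +165.4°, +172.4°, +173.5°.
Eastward gaps between consecutive values (wrapping around): 7.8°, 0.3°, 331.6°, 7.0°, 1.1°, 12.2°.
Largest gap = 331.6° ⇒ minimal covering band is its complement: 360° − 331.6° = 28.4°.
Band runs from +165.4° eastward to -166.2°, crossing the antimeridian.

28.4°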